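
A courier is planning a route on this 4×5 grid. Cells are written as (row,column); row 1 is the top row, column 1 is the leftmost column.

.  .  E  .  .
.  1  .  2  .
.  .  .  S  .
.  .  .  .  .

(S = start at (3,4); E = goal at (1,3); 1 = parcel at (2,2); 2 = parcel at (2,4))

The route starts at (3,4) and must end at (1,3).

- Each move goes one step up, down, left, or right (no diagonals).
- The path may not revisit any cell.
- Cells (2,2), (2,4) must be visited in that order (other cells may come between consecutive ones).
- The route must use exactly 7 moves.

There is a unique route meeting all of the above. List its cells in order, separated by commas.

The waypoints must appear in the order (2,2), (2,4), with no cell reused.
Route from (3,4): left 2 to (3,2), up 1 to (2,2), right 2 to (2,4), up 1 to (1,4), left 1 to (1,3) — 7 moves in all.
Check: order respected (1 at step 3, 2 at step 5); 7 moves as required.

(3,4), (3,3), (3,2), (2,2), (2,3), (2,4), (1,4), (1,3)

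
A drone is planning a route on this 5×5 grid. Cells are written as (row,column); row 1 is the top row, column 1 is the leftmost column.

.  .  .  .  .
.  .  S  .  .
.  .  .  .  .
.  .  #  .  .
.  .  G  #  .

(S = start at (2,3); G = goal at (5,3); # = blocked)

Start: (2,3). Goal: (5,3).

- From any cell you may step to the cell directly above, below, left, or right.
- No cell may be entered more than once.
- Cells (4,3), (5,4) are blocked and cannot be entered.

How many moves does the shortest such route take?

5

The Manhattan distance from (2,3) to (5,3) is |2−5| + |3−3| = 3, so at least 3 moves are needed.
That bound ignores the blocked cells. Measuring each leg by the fewest moves that actually steer around them ((2,3)→(5,3): 5) raises the lower bound to 5.
A route of 5 moves exists: (2,3) → (3,3) → (3,2) → (4,2) → (5,2) → (5,3).
Since 5 matches that lower bound, it is optimal.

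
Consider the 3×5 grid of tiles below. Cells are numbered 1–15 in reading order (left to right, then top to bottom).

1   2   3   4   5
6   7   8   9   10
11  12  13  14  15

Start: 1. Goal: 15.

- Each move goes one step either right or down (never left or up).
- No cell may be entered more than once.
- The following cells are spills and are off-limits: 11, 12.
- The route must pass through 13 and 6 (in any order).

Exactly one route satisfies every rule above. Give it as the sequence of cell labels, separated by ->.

Moves only go right or down, so the column and row indices never decrease.
Route from 1: down to 6, 2× right (reaching 8), down to 13, 2× right (reaching 15) — 6 moves in all.
Check: all required cells visited.

1 -> 6 -> 7 -> 8 -> 13 -> 14 -> 15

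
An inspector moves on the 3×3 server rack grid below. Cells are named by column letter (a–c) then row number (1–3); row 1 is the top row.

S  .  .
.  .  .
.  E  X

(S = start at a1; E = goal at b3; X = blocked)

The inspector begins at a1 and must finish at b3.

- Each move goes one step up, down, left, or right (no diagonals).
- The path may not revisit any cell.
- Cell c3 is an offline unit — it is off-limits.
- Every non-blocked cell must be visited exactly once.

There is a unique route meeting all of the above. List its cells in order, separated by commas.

a1, b1, c1, c2, b2, a2, a3, b3

Need to visit all 8 open cells exactly once, starting at a1 and ending at b3.
Cell a3 has only two open neighbours (a2 and b3), so the path must pass straight through it: one of those is the cell it's entered from and the other is where it exits.
Route from a1: 2× right (reaching c1), down to c2, 2× left (reaching a2), down to a3, right to b3 — 7 moves in all.
Check: all 8 open cells covered.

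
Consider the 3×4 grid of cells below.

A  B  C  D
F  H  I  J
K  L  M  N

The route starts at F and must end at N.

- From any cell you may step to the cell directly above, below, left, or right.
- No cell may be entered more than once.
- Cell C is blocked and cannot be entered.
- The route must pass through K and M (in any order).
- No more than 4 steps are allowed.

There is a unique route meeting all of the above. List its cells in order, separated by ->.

The 4-move cap with required stops at K, M leaves no slack for detours.
Route from F: down 1 to K, right 3 to N — 4 moves in all.
Check: all required cells visited; 4 ≤ 4 moves.

F -> K -> L -> M -> N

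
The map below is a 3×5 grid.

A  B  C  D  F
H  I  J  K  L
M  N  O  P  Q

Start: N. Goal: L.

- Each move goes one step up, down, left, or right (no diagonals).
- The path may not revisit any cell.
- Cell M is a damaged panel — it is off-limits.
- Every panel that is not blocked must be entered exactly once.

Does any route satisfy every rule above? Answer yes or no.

Colour the cells like a checkerboard: each orthogonal step flips colour, so a Hamiltonian route alternates colours. Here there are 7 cells of one colour and 7 of the other, with start on the same colour as the goal — the counts and endpoints can't be arranged into an alternating sequence of length 14, so no Hamiltonian route exists.

no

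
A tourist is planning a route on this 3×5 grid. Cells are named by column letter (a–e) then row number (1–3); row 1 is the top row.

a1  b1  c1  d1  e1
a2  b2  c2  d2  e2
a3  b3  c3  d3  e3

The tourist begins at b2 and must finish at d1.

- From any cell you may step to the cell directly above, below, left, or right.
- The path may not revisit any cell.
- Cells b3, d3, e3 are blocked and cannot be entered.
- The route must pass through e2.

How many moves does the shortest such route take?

Any route passes through e2 somewhere between b2 and d1. Summing Manhattan distances along the two legs (b2 → e2 → d1) gives a lower bound of 3 + 2 = 5 moves.
A route of 5 moves achieves this: b2 → c2 → d2 → e2 → e1 → d1.
Since 5 matches the lower bound, it is optimal.

5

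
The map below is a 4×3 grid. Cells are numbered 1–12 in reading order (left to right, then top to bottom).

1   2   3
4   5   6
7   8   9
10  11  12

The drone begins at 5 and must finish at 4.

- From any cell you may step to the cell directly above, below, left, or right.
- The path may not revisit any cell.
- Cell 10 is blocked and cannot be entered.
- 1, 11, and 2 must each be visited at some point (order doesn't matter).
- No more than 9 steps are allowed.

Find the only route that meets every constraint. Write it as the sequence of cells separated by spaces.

The 9-move cap with required stops at 1, 11, 2 leaves no slack for detours.
Route from 5: down 2 to 11, right 1 to 12, up 3 to 3, left 2 to 1, down 1 to 4 — 9 moves in all.
Check: all required cells visited; 9 ≤ 9 moves.

5 8 11 12 9 6 3 2 1 4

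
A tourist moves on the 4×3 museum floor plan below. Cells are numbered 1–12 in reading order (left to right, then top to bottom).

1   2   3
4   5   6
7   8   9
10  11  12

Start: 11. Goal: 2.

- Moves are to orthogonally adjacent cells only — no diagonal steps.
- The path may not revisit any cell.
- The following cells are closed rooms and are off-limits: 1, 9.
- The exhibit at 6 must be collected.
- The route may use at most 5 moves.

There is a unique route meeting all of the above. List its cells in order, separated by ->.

Any route must reach 6 and still end at 2 within 5 moves, so the order of the required stops is forced.
Route from 11: 2× up (reaching 5), right to 6, up to 3, left to 2 — 5 moves in all.
Check: all required cells visited; 5 ≤ 5 moves.

11 -> 8 -> 5 -> 6 -> 3 -> 2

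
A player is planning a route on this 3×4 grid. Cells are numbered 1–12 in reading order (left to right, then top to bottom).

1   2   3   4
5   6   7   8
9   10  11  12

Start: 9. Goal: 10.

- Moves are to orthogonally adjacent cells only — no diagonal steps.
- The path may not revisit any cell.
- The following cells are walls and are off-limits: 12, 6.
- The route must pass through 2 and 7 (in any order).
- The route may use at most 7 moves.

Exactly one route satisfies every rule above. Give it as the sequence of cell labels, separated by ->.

The budget equals the shortest possible length, so every move has to be on a shortest route through the required cells.
Route from 9: 2× up (reaching 1), 2× right (reaching 3), 2× down (reaching 11), left to 10 — 7 moves in all.
Check: all required cells visited; 7 ≤ 7 moves.

9 -> 5 -> 1 -> 2 -> 3 -> 7 -> 11 -> 10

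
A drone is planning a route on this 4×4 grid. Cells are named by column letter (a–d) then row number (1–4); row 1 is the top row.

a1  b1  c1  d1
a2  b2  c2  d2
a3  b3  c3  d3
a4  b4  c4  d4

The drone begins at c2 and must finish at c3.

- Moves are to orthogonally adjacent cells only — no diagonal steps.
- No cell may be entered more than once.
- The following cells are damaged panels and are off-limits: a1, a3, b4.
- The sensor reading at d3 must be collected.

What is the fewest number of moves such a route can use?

3

Any route passes through d3 somewhere between c2 and c3. Summing Manhattan distances along the two legs (c2 → d3 → c3) gives a lower bound of 2 + 1 = 3 moves.
A route of 3 moves achieves this: c2 → d2 → d3 → c3.
Since 3 matches the lower bound, it is optimal.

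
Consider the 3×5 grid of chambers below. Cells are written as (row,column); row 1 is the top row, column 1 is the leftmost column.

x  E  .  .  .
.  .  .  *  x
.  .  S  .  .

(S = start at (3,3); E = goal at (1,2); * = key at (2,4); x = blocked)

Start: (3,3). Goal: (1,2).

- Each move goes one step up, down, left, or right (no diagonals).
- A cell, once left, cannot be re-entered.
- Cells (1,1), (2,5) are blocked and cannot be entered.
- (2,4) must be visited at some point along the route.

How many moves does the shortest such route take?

5

Any route passes through (2,4) somewhere between (3,3) and (1,2). Summing Manhattan distances along the two legs ((3,3) → (2,4) → (1,2)) gives a lower bound of 2 + 3 = 5 moves.
A route of 5 moves achieves this: (3,3) → (2,3) → (2,4) → (1,4) → (1,3) → (1,2).
Since 5 matches the lower bound, it is optimal.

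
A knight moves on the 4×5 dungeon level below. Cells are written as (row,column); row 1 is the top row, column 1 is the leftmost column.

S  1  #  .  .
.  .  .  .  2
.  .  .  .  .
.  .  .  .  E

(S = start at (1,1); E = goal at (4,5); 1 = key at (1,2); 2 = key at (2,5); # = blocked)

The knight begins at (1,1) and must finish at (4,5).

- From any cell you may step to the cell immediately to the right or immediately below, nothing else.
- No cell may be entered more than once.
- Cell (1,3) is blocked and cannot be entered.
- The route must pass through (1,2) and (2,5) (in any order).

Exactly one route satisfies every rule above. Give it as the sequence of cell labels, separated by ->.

Moves only go right or down, so the column and row indices never decrease.
Route from (1,1): right 1 to (1,2), down 1 to (2,2), right 3 to (2,5), down 2 to (4,5) — 7 moves in all.
Check: all required cells visited.

(1,1) -> (1,2) -> (2,2) -> (2,3) -> (2,4) -> (2,5) -> (3,5) -> (4,5)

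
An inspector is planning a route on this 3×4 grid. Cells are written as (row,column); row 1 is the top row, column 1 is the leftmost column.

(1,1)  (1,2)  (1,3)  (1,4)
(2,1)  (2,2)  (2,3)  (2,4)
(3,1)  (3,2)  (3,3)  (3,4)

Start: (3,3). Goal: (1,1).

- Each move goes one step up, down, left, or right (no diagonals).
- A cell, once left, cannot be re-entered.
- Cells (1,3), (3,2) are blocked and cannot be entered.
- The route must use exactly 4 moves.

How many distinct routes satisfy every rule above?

Need simple routes of exactly 4 moves from (3,3) to (1,1) (Manhattan distance 4, so 0 moves are spent on a detour and 0 undoing it).
Enumerating: (3,3) (2,3) (2,2) (1,2) (1,1) | (3,3) (2,3) (2,2) (2,1) (1,1).
That gives 2 routes.

2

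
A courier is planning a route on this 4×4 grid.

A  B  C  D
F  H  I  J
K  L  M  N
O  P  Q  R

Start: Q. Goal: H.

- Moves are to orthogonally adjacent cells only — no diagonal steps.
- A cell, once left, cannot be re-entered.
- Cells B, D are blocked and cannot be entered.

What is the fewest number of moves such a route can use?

3

The Manhattan distance from Q to H is |4−2| + |3−2| = 3, so at least 3 moves are needed.
A route of 3 moves achieves this: Q → M → I → H.
Since 3 matches the lower bound, it is optimal.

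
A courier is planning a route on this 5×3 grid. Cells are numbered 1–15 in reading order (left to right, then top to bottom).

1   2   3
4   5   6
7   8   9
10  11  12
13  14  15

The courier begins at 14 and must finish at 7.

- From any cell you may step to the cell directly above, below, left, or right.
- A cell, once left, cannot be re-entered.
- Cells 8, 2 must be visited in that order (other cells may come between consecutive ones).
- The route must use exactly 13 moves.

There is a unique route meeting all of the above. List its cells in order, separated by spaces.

The waypoints must appear in the order 8, 2, with no cell reused.
Route from 14: left 1 to 13, up 1 to 10, right 2 to 12, up 1 to 9, left 1 to 8, up 1 to 5, right 1 to 6, up 1 to 3, left 2 to 1, down 2 to 7 — 13 moves in all.
Check: order respected (8 at step 6, 2 at step 10); 13 moves as required.

14 13 10 11 12 9 8 5 6 3 2 1 4 7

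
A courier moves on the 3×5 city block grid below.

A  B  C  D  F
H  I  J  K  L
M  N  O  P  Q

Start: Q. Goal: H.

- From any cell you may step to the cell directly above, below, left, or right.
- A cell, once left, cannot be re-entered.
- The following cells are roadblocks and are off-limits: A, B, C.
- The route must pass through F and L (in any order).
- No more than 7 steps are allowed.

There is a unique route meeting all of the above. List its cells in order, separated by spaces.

Q L F D K J I H

The 7-move cap with required stops at F, L leaves no slack for detours.
Route from Q: up 2 to F, left 1 to D, down 1 to K, left 3 to H — 7 moves in all.
Check: all required cells visited; 7 ≤ 7 moves.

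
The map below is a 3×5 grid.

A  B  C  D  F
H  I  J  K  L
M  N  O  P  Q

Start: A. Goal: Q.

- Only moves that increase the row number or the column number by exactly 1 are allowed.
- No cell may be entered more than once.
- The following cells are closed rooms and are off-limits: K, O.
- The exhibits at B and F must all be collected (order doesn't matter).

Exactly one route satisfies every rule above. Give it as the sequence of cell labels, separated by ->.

A -> B -> C -> D -> F -> L -> Q

Moves only go right or down, so the column and row indices never decrease.
Route from A: 4× right (reaching F), 2× down (reaching Q) — 6 moves in all.
Check: all required cells visited.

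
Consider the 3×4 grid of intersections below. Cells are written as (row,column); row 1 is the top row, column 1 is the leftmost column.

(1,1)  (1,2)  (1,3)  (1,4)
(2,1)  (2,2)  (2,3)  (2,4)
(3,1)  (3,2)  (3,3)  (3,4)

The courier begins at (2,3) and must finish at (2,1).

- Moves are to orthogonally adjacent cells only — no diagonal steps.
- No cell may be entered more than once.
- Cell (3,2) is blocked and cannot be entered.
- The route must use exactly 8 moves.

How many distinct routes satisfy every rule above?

2

Need simple routes of exactly 8 moves from (2,3) to (2,1) (Manhattan distance 2, so 3 moves are spent on a detour and 3 undoing it).
Enumerating: (2,3) (3,3) (3,4) (2,4) (1,4) (1,3) (1,2) (2,2) (2,1) | (2,3) (3,3) (3,4) (2,4) (1,4) (1,3) (1,2) (1,1) (2,1).
That gives 2 routes.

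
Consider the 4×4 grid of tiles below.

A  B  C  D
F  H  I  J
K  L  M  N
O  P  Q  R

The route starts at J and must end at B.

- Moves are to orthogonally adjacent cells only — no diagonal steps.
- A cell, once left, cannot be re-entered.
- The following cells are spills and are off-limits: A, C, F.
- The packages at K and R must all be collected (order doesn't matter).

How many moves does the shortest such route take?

Any route passes through K and R in some order between J and B. Summing Manhattan distances along each leg and taking the cheapest ordering (J → R → K → B) gives a lower bound of 2 + 4 + 3 = 9 moves.
A route of 9 moves achieves this: J → N → R → Q → P → O → K → L → H → B.
Since 9 matches the lower bound, it is optimal.

9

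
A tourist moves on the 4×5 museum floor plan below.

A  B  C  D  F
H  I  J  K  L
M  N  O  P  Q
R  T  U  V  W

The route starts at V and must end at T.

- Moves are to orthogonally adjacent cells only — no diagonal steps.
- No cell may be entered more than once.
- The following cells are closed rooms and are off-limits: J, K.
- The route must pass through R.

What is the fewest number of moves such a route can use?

Any route passes through R somewhere between V and T. Summing Manhattan distances along the two legs (V → R → T) gives a lower bound of 3 + 1 = 4 moves.
The shortest route satisfying every rule uses 6 moves: V → P → O → N → M → R → T.
The bound of 4 isn't tight here; checking systematically, no route of length 4 through 5 satisfies every constraint, so 6 is the minimum.

6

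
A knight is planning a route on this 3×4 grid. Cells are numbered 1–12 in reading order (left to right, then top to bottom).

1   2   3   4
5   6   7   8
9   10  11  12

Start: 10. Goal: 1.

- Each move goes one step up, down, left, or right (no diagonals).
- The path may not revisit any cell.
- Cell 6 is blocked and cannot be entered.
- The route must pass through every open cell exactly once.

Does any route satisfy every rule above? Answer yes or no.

Colour the cells like a checkerboard: each orthogonal step flips colour, so a Hamiltonian route alternates colours. Here there are 5 cells of one colour and 6 of the other, with start on the opposite colour to the goal — the counts and endpoints can't be arranged into an alternating sequence of length 11, so no Hamiltonian route exists.

no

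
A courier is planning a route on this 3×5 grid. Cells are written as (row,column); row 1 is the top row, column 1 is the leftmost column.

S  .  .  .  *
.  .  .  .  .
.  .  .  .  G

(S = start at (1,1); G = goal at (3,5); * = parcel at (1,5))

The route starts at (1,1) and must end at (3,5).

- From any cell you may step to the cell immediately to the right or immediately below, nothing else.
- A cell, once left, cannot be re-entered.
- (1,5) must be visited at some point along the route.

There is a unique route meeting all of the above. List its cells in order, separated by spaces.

(1,1) (1,2) (1,3) (1,4) (1,5) (2,5) (3,5)

Moves only go right or down, so the column and row indices never decrease.
Route from (1,1): right 4 to (1,5), down 2 to (3,5) — 6 moves in all.
Check: all required cells visited.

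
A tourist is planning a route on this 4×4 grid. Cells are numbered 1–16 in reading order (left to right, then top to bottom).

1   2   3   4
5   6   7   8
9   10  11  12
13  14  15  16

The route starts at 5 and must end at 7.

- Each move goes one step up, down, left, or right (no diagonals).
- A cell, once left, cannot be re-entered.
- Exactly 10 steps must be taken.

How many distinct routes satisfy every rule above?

27

Need simple routes of exactly 10 moves from 5 to 7 (Manhattan distance 2, so 4 moves are spent on a detour and 4 undoing it).
Branch systematically from the start, pruning whenever the remaining move budget drops below the Manhattan distance to 7 or differs from it in parity. Grouping the completions by first move — via 1: 8; via 9: 12; via 6: 7 — and summing: 8 + 12 + 7 = 27.
That gives 27 routes.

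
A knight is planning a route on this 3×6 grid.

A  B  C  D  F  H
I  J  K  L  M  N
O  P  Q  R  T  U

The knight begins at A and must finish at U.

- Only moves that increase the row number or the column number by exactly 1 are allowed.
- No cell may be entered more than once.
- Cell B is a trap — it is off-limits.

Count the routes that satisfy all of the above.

6

A right/down-only route from A to U makes exactly 2 down-moves and 5 right-moves in some order.
With no other constraints that would be C(7,2) = 21 routes.
Subtract routes through each blocked cell (inclusion–exclusion for overlaps): − through B: 15 → 6.
That gives 6 routes.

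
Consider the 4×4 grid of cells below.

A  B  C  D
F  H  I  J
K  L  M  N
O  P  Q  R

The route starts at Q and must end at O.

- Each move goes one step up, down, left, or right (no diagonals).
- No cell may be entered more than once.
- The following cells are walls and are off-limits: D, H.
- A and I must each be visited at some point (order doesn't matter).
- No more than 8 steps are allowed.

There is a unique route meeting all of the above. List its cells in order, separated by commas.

Q, M, I, C, B, A, F, K, O

The budget equals the shortest possible length, so every move has to be on a shortest route through the required cells.
Route from Q: 3× up (reaching C), 2× left (reaching A), 3× down (reaching O) — 8 moves in all.
Check: all required cells visited; 8 ≤ 8 moves.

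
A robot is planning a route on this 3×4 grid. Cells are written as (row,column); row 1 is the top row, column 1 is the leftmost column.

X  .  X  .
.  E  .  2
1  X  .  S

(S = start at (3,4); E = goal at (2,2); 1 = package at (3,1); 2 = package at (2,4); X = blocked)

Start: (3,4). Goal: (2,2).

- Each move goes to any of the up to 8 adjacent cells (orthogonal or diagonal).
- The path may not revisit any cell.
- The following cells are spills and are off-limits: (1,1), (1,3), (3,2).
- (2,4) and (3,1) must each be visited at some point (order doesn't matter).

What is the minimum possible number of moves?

Any route passes through (2,4) and (3,1) in some order between (3,4) and (2,2). Summing Chebyshev distances along each leg and taking the cheapest ordering ((3,4) → (2,4) → (3,1) → (2,2)) gives a lower bound of 1 + 3 + 1 = 5 moves.
The shortest route satisfying every rule uses 6 moves: (3,4) → (2,4) → (2,3) → (1,2) → (2,1) → (3,1) → (2,2).
The no-revisit rule (legs can't share cells) pushes the minimum above the 5-move bound; an exhaustive check rules out every length from 5 to 5, leaving 6 as the minimum.

6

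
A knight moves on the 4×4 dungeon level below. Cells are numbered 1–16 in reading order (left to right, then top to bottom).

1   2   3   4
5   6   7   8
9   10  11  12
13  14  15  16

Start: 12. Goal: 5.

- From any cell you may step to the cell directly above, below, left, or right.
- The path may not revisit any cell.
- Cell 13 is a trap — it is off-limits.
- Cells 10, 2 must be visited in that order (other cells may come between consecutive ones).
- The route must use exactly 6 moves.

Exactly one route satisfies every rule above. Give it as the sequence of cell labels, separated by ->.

12 -> 11 -> 10 -> 6 -> 2 -> 1 -> 5

The waypoints must appear in the order 10, 2, with no cell reused.
Route from 12: 2× left (reaching 10), 2× up (reaching 2), left to 1, down to 5 — 6 moves in all.
Check: order respected (10 at step 2, 2 at step 4); 6 moves as required.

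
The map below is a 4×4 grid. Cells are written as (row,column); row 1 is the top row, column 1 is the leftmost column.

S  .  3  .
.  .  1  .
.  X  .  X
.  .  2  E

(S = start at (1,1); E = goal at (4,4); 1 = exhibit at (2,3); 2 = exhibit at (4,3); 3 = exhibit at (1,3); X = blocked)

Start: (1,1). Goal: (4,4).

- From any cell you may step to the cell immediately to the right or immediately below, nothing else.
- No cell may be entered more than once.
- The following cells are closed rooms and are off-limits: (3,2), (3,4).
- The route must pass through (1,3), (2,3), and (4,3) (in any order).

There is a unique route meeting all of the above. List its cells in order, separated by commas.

(1,1), (1,2), (1,3), (2,3), (3,3), (4,3), (4,4)

Moves only go right or down, so the column and row indices never decrease.
Route from (1,1): 2× right (reaching (1,3)), 3× down (reaching (4,3)), right to (4,4) — 6 moves in all.
Check: all required cells visited.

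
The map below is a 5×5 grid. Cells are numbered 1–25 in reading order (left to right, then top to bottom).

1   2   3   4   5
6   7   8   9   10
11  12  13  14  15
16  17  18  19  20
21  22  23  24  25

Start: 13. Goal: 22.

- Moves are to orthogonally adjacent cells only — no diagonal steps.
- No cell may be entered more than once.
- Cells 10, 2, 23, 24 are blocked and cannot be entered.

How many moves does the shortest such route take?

The Manhattan distance from 13 to 22 is |3−5| + |3−2| = 3, so at least 3 moves are needed.
A route of 3 moves achieves this: 13 → 18 → 17 → 22.
Since 3 matches the lower bound, it is optimal.

3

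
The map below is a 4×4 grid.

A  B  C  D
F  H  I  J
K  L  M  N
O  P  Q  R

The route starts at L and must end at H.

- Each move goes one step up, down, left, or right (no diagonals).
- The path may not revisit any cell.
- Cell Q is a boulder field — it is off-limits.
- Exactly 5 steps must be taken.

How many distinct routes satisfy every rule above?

4

Need simple routes of exactly 5 moves from L to H (Manhattan distance 1, so 2 moves are spent on a detour and 2 undoing it).
Enumerating: L P O K F H | L K F A B H | L M I C B H | L M N J I H.
That gives 4 routes.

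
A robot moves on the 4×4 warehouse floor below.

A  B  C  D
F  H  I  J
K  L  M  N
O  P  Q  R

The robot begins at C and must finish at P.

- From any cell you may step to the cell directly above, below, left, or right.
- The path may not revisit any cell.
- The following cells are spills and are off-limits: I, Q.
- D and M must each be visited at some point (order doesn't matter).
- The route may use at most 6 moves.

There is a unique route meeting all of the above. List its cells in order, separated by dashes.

C - D - J - N - M - L - P

The 6-move cap with required stops at D, M leaves no slack for detours.
Route from C: right 1 to D, down 2 to N, left 2 to L, down 1 to P — 6 moves in all.
Check: all required cells visited; 6 ≤ 6 moves.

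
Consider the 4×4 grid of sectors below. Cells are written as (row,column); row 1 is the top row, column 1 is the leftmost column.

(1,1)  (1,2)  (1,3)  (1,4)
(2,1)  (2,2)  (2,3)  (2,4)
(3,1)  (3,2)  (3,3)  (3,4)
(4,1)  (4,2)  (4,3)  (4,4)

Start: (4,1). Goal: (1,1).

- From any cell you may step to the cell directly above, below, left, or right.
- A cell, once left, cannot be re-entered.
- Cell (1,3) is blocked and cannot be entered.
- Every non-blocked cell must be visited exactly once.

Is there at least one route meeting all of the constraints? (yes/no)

Cell (1,4) has only one open neighbour but is neither the start nor the goal, so a Hamiltonian route would have to both enter and leave it through the same neighbour — impossible without revisiting.

no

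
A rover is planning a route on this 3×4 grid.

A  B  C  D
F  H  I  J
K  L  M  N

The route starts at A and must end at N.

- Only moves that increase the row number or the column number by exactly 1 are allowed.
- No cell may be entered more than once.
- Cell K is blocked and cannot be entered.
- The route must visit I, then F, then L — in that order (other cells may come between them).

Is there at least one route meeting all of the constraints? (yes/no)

no

F lies to the left of I, so going from I to F would need a leftward move — but moves only go right/down, so I cannot be visited before F.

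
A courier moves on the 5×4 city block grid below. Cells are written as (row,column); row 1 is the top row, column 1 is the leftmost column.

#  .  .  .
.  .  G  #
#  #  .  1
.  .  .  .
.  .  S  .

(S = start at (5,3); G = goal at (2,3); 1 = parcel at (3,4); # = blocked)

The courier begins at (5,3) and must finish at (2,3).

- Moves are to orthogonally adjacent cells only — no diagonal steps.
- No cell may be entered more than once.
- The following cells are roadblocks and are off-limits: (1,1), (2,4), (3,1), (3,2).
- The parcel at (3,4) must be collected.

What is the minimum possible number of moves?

Any route passes through (3,4) somewhere between (5,3) and (2,3). Summing Manhattan distances along the two legs ((5,3) → (3,4) → (2,3)) gives a lower bound of 3 + 2 = 5 moves.
A route of 5 moves achieves this: (5,3) → (4,3) → (4,4) → (3,4) → (3,3) → (2,3).
Since 5 matches the lower bound, it is optimal.

5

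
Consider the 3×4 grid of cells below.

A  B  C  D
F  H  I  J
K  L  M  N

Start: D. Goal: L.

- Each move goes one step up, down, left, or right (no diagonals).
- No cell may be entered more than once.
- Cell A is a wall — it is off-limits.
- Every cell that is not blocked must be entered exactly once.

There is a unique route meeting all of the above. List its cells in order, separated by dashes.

D - J - N - M - I - C - B - H - F - K - L

Need to visit all 11 open cells exactly once, starting at D and ending at L.
Cell F has only two open neighbours (K and H), so the path must pass straight through it: one of those is the cell it's entered from and the other is where it exits.
Route from D: down 2 to N, left 1 to M, up 2 to C, left 1 to B, down 1 to H, left 1 to F, down 1 to K, right 1 to L — 10 moves in all.
Check: all 11 open cells covered.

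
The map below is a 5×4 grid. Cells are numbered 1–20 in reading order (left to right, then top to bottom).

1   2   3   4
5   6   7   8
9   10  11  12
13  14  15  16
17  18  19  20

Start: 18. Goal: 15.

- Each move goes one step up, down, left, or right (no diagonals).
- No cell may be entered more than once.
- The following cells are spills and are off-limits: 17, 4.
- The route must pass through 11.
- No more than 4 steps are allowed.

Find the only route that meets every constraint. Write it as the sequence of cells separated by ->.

Any route must reach 11 and still end at 15 within 4 moves, so the order of the required stops is forced.
Route from 18: 2× up (reaching 10), right to 11, down to 15 — 4 moves in all.
Check: all required cells visited; 4 ≤ 4 moves.

18 -> 14 -> 10 -> 11 -> 15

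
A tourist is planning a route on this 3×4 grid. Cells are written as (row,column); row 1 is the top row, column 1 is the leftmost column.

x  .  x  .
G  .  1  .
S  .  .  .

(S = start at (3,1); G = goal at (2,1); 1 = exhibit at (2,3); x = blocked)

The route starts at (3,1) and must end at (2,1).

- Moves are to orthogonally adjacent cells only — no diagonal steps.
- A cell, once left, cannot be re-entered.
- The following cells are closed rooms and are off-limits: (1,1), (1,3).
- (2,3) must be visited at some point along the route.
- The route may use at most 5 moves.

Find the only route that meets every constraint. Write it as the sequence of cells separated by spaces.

The 5-move cap with required stops at (2,3) leaves no slack for detours.
Route from (3,1): 2× right (reaching (3,3)), up to (2,3), 2× left (reaching (2,1)) — 5 moves in all.
Check: all required cells visited; 5 ≤ 5 moves.

(3,1) (3,2) (3,3) (2,3) (2,2) (2,1)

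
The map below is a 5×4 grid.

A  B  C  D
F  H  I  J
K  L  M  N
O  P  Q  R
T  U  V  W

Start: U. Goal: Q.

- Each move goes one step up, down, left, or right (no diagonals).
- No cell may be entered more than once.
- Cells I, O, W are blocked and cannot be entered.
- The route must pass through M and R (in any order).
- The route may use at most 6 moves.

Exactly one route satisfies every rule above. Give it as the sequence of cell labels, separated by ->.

The 6-move cap with required stops at M, R leaves no slack for detours.
Route from U: up 2 to L, right 2 to N, down 1 to R, left 1 to Q — 6 moves in all.
Check: all required cells visited; 6 ≤ 6 moves.

U -> P -> L -> M -> N -> R -> Q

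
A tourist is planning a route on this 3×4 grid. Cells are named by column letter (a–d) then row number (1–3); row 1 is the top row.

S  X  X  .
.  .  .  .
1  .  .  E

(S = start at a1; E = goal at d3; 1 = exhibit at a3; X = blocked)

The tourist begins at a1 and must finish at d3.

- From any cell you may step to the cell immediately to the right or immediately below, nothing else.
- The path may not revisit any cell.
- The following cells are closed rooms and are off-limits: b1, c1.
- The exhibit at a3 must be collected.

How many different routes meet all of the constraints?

1

A right/down-only route from a1 to d3 makes exactly 2 down-moves and 3 right-moves in some order.
With no other constraints that would be C(5,2) = 10 routes.
Split at a3 and multiply the segment counts (each segment already excludes blocked cells): a1→a3: 1; a3→d3: 1; product = 1.
That gives 1 route.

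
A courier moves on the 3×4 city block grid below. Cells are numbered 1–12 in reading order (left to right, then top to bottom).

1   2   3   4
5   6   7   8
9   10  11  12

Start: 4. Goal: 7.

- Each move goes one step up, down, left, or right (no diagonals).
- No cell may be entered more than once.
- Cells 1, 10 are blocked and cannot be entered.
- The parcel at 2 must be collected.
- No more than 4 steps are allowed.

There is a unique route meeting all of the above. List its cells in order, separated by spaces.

4 3 2 6 7

Any route must reach 2 and still end at 7 within 4 moves, so the order of the required stops is forced.
Route from 4: 2× left (reaching 2), down to 6, right to 7 — 4 moves in all.
Check: all required cells visited; 4 ≤ 4 moves.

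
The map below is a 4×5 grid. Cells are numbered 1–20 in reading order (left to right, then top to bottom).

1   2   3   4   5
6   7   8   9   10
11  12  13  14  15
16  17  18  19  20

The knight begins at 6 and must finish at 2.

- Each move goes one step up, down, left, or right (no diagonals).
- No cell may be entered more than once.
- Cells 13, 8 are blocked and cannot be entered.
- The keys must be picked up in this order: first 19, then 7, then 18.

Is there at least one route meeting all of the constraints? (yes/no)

Ignoring the required order, 16 revisit-free routes from 6 to 2 pass through all of 19, 7, and 18; the waypoint orders that occur are 7 → 18 → 19 (16) — never 19 → 7 → 18.

no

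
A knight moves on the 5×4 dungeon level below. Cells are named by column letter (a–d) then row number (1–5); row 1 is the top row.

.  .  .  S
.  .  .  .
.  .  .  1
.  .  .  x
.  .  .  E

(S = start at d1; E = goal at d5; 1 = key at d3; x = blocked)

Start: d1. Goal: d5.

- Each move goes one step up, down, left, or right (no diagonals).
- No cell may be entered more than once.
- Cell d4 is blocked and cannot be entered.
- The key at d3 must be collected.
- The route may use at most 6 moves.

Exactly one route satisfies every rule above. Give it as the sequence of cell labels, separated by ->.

d1 -> d2 -> d3 -> c3 -> c4 -> c5 -> d5

The budget equals the shortest possible length, so every move has to be on a shortest route through the required cells.
Route from d1: down 2 to d3, left 1 to c3, down 2 to c5, right 1 to d5 — 6 moves in all.
Check: all required cells visited; 6 ≤ 6 moves.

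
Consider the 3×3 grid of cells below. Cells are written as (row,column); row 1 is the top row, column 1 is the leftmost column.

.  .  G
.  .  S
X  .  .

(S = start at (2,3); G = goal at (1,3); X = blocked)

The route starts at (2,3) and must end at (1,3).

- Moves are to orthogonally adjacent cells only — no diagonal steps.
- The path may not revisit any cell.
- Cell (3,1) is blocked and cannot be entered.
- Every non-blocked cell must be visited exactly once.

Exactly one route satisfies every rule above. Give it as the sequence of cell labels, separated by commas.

Need to visit all 8 open cells exactly once, starting at (2,3) and ending at (1,3).
Cell (1,1) has only two open neighbours ((2,1) and (1,2)), so the path must pass straight through it: one of those is the cell it's entered from and the other is where it exits.
Route from (2,3): down 1 to (3,3), left 1 to (3,2), up 1 to (2,2), left 1 to (2,1), up 1 to (1,1), right 2 to (1,3) — 7 moves in all.
Check: all 8 open cells covered.

(2,3), (3,3), (3,2), (2,2), (2,1), (1,1), (1,2), (1,3)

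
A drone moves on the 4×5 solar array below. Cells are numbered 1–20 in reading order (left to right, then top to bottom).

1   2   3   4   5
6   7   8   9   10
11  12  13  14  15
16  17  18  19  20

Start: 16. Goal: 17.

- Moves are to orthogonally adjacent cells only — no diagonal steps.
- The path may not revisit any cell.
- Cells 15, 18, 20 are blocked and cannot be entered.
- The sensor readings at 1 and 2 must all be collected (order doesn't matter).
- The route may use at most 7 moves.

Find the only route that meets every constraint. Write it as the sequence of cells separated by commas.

The budget equals the shortest possible length, so every move has to be on a shortest route through the required cells.
Route from 16: up 3 to 1, right 1 to 2, down 3 to 17 — 7 moves in all.
Check: all required cells visited; 7 ≤ 7 moves.

16, 11, 6, 1, 2, 7, 12, 17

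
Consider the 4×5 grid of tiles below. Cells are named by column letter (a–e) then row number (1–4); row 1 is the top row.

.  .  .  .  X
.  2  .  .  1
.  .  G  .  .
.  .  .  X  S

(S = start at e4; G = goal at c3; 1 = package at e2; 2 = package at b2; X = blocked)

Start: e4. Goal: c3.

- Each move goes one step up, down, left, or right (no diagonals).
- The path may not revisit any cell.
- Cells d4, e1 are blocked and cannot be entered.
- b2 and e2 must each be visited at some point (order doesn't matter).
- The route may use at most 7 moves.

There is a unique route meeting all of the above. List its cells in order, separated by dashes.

Any route must reach b2 and e2 and still end at c3 within 7 moves, so the order of the required stops is forced.
Route from e4: 2× up (reaching e2), 3× left (reaching b2), down to b3, right to c3 — 7 moves in all.
Check: all required cells visited; 7 ≤ 7 moves.

e4 - e3 - e2 - d2 - c2 - b2 - b3 - c3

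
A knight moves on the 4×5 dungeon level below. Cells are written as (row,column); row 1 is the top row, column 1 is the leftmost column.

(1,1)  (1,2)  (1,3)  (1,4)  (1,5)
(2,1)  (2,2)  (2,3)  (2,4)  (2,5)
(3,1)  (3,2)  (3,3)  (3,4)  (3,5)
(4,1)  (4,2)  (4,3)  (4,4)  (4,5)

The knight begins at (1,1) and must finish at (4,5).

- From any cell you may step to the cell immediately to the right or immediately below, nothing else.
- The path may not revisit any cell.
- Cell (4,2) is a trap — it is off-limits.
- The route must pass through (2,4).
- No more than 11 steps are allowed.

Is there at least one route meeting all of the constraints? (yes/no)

One route that works: (1,1) → (2,1) → (2,2) → (2,3) → (2,4) → (3,4) → (4,4) → (4,5).

yes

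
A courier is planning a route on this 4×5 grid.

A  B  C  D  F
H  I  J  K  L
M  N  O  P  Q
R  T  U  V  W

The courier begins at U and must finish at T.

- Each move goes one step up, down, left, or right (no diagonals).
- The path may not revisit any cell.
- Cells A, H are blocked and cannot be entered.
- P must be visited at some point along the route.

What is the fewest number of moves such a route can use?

5

Any route passes through P somewhere between U and T. Summing Manhattan distances along the two legs (U → P → T) gives a lower bound of 2 + 3 = 5 moves.
A route of 5 moves achieves this: U → V → P → O → N → T.
Since 5 matches the lower bound, it is optimal.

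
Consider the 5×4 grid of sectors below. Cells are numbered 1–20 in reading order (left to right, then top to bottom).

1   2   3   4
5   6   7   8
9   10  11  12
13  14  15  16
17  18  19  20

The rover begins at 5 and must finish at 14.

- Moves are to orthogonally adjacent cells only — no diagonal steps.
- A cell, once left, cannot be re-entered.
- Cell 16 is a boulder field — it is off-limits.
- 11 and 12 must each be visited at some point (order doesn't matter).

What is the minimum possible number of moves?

7

Any route passes through 11 and 12 in some order between 5 and 14. Summing Manhattan distances along each leg and taking the cheapest ordering (5 → 11 → 12 → 14) gives a lower bound of 3 + 1 + 3 = 7 moves.
A route of 7 moves achieves this: 5 → 6 → 7 → 8 → 12 → 11 → 15 → 14.
Since 7 matches the lower bound, it is optimal.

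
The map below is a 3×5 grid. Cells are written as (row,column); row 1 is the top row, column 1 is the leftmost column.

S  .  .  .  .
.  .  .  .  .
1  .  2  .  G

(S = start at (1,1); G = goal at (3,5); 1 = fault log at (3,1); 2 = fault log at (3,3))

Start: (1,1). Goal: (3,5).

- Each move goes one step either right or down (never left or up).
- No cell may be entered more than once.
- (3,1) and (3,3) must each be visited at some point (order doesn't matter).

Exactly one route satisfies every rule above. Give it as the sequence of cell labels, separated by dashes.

(1,1) - (2,1) - (3,1) - (3,2) - (3,3) - (3,4) - (3,5)

Moves only go right or down, so the column and row indices never decrease.
Route from (1,1): 2× down (reaching (3,1)), 4× right (reaching (3,5)) — 6 moves in all.
Check: all required cells visited.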